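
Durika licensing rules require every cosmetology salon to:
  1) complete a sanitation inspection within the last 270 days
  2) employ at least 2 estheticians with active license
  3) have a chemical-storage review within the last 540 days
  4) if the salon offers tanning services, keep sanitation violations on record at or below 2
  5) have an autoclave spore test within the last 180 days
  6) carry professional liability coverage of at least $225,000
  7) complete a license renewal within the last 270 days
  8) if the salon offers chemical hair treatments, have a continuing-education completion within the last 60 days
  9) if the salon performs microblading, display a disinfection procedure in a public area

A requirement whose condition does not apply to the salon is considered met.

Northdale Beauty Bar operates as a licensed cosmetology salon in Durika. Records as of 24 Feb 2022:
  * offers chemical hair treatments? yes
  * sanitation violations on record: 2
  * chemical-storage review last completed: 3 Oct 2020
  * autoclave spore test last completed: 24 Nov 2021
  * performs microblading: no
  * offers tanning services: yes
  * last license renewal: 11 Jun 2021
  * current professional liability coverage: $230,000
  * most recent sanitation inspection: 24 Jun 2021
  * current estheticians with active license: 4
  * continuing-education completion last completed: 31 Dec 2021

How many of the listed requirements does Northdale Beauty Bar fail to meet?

0

1. sanitation inspection 245 days ago vs limit 270 → met
2. estheticians with active license 4 ≥ 2 → met
3. chemical-storage review 509 days ago vs limit 540 → met
4. condition 'offers tanning services' holds; sanitation violations on record 2 ≤ 2 → met
5. autoclave spore test 92 days ago vs limit 180 → met
6. professional liability coverage $230,000 ≥ $225,000 → met
7. license renewal 258 days ago vs limit 270 → met
8. condition 'offers chemical hair treatments' holds; continuing-education completion 55 days ago vs limit 60 → met
9. condition 'performs microblading' does not hold → requirement n/a → met
Not met: 0 of 9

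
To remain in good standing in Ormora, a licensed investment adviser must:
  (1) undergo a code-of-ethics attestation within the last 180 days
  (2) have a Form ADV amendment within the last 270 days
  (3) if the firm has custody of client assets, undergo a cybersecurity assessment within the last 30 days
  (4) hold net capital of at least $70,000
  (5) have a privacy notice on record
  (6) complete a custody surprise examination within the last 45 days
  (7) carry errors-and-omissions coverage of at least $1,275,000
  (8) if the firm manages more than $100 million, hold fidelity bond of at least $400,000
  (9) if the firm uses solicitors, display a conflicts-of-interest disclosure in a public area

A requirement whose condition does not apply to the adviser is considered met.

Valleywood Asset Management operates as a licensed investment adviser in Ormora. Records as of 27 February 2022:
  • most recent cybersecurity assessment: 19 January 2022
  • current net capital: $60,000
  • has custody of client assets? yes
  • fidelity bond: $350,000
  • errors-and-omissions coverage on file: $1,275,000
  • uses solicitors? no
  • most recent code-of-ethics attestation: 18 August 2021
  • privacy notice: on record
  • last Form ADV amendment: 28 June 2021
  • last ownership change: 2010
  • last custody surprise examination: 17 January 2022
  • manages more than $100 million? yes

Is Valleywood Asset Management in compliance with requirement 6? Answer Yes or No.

6. custody surprise examination 41 days ago vs limit 45 → met

Yes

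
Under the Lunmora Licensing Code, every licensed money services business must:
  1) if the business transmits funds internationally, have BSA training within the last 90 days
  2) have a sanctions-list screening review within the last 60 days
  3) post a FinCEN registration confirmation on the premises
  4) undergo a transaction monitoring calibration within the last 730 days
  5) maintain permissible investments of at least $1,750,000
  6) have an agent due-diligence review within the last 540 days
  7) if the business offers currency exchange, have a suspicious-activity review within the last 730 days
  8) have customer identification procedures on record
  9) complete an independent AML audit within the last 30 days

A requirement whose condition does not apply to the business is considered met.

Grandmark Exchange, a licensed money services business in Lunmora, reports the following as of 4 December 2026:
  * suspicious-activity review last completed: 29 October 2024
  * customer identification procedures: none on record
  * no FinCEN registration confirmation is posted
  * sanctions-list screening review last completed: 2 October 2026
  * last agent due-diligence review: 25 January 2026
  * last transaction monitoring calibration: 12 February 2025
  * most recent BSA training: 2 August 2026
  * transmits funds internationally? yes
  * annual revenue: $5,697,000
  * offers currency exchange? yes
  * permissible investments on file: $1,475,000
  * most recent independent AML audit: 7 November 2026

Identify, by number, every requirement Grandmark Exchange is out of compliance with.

1, 2, 3, 5, 7, 8

1. condition 'transmits funds internationally' holds; BSA training 124 days ago vs limit 90 → not met
2. sanctions-list screening review 63 days ago vs limit 60 → not met
3. FinCEN registration confirmation absent → not met
4. transaction monitoring calibration 660 days ago vs limit 730 → met
5. permissible investments $1,475,000 < $1,750,000 → not met
6. agent due-diligence review 313 days ago vs limit 540 → met
7. condition 'offers currency exchange' holds; suspicious-activity review 766 days ago vs limit 730 → not met
8. customer identification procedures absent → not met
9. independent AML audit 27 days ago vs limit 30 → met
Not met: 1, 2, 3, 5, 7, 8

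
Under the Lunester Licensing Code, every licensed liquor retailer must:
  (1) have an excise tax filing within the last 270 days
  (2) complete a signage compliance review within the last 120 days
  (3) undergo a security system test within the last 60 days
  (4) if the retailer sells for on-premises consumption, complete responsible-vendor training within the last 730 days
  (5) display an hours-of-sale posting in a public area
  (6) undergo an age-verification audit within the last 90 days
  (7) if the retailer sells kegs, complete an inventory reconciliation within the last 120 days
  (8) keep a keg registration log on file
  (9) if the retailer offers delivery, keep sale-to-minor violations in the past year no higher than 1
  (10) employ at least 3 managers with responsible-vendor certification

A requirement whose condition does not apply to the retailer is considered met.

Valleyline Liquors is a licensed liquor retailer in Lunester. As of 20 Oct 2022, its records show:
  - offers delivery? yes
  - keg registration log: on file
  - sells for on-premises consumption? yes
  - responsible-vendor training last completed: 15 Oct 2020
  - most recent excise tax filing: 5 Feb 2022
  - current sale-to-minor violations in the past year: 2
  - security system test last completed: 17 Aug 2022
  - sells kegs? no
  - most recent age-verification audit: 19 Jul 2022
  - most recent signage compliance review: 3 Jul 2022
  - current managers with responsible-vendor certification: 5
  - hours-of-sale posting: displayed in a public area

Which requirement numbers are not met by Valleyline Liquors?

3, 4, 6, 9

1. excise tax filing 257 days ago vs limit 270 → met
2. signage compliance review 109 days ago vs limit 120 → met
3. security system test 64 days ago vs limit 60 → not met
4. condition 'sells for on-premises consumption' holds; responsible-vendor training 735 days ago vs limit 730 → not met
5. hours-of-sale posting present → met
6. age-verification audit 93 days ago vs limit 90 → not met
7. condition 'sells kegs' does not hold → requirement n/a → met
8. keg registration log present → met
9. condition 'offers delivery' holds; sale-to-minor violations in the past year 2 > 1 → not met
10. managers with responsible-vendor certification 5 ≥ 3 → met
Not met: 3, 4, 6, 9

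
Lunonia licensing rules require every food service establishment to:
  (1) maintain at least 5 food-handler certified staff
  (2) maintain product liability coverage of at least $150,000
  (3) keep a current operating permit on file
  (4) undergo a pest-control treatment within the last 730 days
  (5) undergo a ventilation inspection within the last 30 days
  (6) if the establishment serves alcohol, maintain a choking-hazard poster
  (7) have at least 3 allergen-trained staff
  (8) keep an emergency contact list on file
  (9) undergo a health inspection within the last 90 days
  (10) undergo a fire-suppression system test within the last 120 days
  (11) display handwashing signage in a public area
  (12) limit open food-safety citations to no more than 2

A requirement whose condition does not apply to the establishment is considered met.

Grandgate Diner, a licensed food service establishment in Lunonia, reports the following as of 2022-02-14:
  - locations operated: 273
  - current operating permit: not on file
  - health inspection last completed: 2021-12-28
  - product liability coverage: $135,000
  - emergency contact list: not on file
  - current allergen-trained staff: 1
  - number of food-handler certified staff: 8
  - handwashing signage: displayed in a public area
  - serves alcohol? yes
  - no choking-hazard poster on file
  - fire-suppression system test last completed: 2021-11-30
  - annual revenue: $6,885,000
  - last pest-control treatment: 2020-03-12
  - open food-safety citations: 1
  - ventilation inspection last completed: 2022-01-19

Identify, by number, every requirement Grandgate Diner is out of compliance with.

1. food-handler certified staff 8 ≥ 5 → met
2. product liability coverage $135,000 < $150,000 → not met
3. current operating permit absent → not met
4. pest-control treatment 704 days ago vs limit 730 → met
5. ventilation inspection 26 days ago vs limit 30 → met
6. condition 'serves alcohol' holds; choking-hazard poster absent → not met
7. allergen-trained staff 1 < 3 → not met
8. emergency contact list absent → not met
9. health inspection 48 days ago vs limit 90 → met
10. fire-suppression system test 76 days ago vs limit 120 → met
11. handwashing signage present → met
12. open food-safety citations 1 ≤ 2 → met
Not met: 2, 3, 6, 7, 8

2, 3, 6, 7, 8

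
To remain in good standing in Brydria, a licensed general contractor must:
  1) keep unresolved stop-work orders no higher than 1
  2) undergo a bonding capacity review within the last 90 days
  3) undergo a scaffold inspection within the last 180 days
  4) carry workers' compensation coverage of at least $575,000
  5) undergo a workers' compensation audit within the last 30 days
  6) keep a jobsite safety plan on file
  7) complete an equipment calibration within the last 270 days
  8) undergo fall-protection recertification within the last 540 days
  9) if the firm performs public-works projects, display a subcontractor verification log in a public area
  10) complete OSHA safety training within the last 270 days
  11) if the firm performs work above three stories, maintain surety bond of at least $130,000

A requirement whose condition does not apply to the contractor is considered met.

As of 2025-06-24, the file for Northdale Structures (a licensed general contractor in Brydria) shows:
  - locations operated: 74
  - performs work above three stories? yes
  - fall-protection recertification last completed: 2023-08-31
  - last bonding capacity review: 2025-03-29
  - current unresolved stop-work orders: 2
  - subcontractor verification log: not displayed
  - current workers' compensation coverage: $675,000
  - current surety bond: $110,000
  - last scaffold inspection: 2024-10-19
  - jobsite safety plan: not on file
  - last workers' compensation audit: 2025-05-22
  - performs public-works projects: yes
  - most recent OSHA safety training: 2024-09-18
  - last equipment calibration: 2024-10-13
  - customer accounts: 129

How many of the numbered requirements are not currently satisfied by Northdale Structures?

8

1. unresolved stop-work orders 2 > 1 → not met
2. bonding capacity review 87 days ago vs limit 90 → met
3. scaffold inspection 248 days ago vs limit 180 → not met
4. workers' compensation coverage $675,000 ≥ $575,000 → met
5. workers' compensation audit 33 days ago vs limit 30 → not met
6. jobsite safety plan absent → not met
7. equipment calibration 254 days ago vs limit 270 → met
8. fall-protection recertification 663 days ago vs limit 540 → not met
9. condition 'performs public-works projects' holds; subcontractor verification log absent → not met
10. OSHA safety training 279 days ago vs limit 270 → not met
11. condition 'performs work above three stories' holds; surety bond $110,000 < $130,000 → not met
Not met: 8 of 11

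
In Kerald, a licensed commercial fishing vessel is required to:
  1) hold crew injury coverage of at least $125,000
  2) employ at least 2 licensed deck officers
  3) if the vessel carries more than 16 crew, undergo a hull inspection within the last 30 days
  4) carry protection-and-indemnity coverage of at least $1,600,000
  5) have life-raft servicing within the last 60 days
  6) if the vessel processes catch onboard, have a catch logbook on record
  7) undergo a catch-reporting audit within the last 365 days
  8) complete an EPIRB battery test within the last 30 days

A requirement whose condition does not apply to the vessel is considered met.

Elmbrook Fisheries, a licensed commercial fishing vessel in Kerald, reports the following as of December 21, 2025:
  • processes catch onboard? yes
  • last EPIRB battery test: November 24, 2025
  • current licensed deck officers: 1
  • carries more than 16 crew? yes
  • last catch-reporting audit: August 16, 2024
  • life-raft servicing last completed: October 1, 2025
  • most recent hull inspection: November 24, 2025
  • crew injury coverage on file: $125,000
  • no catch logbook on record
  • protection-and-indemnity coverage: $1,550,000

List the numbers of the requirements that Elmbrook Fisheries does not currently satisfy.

1. crew injury coverage $125,000 ≥ $125,000 → met
2. licensed deck officers 1 < 2 → not met
3. condition 'carries more than 16 crew' holds; hull inspection 27 days ago vs limit 30 → met
4. protection-and-indemnity coverage $1,550,000 < $1,600,000 → not met
5. life-raft servicing 81 days ago vs limit 60 → not met
6. condition 'processes catch onboard' holds; catch logbook absent → not met
7. catch-reporting audit 492 days ago vs limit 365 → not met
8. EPIRB battery test 27 days ago vs limit 30 → met
Not met: 2, 4, 5, 6, 7

2, 4, 5, 6, 7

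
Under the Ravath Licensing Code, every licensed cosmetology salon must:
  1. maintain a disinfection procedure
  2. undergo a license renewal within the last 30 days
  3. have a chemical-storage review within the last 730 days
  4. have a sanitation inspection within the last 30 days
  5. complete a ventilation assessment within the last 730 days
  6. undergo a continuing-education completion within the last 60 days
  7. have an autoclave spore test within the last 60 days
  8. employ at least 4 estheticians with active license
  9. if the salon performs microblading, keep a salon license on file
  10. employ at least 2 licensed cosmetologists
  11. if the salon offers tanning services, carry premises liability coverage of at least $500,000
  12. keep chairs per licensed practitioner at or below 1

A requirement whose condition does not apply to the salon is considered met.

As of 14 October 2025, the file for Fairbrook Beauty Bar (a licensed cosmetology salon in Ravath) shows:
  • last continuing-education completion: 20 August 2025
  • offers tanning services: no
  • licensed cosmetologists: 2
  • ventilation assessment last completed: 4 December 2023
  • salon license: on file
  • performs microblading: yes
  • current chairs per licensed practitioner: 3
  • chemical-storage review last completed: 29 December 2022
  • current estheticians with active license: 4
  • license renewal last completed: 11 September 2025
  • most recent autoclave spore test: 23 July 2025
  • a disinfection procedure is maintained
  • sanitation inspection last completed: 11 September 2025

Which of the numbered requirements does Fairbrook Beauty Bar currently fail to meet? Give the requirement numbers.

1. disinfection procedure present → met
2. license renewal 33 days ago vs limit 30 → not met
3. chemical-storage review 1020 days ago vs limit 730 → not met
4. sanitation inspection 33 days ago vs limit 30 → not met
5. ventilation assessment 680 days ago vs limit 730 → met
6. continuing-education completion 55 days ago vs limit 60 → met
7. autoclave spore test 83 days ago vs limit 60 → not met
8. estheticians with active license 4 ≥ 4 → met
9. condition 'performs microblading' holds; salon license present → met
10. licensed cosmetologists 2 ≥ 2 → met
11. condition 'offers tanning services' does not hold → requirement n/a → met
12. chairs per licensed practitioner 3 > 1 → not met
Not met: 2, 3, 4, 7, 12

2, 3, 4, 7, 12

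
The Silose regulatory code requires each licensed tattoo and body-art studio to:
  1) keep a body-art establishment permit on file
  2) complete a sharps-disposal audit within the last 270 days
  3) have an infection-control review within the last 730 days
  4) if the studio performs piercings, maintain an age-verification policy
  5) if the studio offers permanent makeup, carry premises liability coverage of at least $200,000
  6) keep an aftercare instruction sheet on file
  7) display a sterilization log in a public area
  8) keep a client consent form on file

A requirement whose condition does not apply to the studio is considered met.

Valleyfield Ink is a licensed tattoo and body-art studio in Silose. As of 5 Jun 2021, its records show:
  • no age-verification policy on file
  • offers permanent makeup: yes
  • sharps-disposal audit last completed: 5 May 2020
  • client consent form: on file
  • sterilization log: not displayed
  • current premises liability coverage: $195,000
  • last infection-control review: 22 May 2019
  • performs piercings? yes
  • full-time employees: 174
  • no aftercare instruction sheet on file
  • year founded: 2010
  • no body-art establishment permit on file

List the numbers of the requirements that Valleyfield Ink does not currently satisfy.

1, 2, 3, 4, 5, 6, 7

1. body-art establishment permit absent → not met
2. sharps-disposal audit 396 days ago vs limit 270 → not met
3. infection-control review 745 days ago vs limit 730 → not met
4. condition 'performs piercings' holds; age-verification policy absent → not met
5. condition 'offers permanent makeup' holds; premises liability coverage $195,000 < $200,000 → not met
6. aftercare instruction sheet absent → not met
7. sterilization log absent → not met
8. client consent form present → met
Not met: 1, 2, 3, 4, 5, 6, 7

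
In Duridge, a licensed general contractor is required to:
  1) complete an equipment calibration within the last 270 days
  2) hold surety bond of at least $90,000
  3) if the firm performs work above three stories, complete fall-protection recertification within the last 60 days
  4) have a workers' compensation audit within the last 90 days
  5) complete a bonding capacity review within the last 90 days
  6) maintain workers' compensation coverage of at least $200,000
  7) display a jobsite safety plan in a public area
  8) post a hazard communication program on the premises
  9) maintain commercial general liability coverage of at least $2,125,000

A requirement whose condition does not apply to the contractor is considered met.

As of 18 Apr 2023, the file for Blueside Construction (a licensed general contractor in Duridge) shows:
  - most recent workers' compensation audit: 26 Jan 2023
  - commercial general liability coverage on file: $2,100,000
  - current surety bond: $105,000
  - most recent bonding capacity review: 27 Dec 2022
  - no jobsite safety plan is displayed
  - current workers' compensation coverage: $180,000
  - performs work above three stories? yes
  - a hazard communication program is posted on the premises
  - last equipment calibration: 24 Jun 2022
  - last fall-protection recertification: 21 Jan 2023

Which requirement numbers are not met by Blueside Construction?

1. equipment calibration 298 days ago vs limit 270 → not met
2. surety bond $105,000 ≥ $90,000 → met
3. condition 'performs work above three stories' holds; fall-protection recertification 87 days ago vs limit 60 → not met
4. workers' compensation audit 82 days ago vs limit 90 → met
5. bonding capacity review 112 days ago vs limit 90 → not met
6. workers' compensation coverage $180,000 < $200,000 → not met
7. jobsite safety plan absent → not met
8. hazard communication program present → met
9. commercial general liability coverage $2,100,000 < $2,125,000 → not met
Not met: 1, 3, 5, 6, 7, 9

1, 3, 5, 6, 7, 9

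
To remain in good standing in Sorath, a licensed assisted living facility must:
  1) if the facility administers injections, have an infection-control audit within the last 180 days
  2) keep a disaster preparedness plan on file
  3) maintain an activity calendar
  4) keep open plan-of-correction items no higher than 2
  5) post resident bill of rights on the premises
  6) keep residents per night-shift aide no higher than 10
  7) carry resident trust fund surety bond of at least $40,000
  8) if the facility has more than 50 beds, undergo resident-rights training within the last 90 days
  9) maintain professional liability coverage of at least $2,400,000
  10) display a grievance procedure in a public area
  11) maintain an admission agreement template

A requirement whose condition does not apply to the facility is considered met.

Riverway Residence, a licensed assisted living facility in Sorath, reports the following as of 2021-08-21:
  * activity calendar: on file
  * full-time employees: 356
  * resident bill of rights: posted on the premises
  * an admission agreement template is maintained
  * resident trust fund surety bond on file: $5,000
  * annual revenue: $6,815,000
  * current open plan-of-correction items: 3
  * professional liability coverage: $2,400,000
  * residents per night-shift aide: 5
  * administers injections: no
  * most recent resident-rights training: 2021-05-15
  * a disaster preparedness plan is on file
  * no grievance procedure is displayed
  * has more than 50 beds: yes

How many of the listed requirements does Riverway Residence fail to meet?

4

1. condition 'administers injections' does not hold → requirement n/a → met
2. disaster preparedness plan present → met
3. activity calendar present → met
4. open plan-of-correction items 3 > 2 → not met
5. resident bill of rights present → met
6. residents per night-shift aide 5 ≤ 10 → met
7. resident trust fund surety bond $5,000 < $40,000 → not met
8. condition 'has more than 50 beds' holds; resident-rights training 98 days ago vs limit 90 → not met
9. professional liability coverage $2,400,000 ≥ $2,400,000 → met
10. grievance procedure absent → not met
11. admission agreement template present → met
Not met: 4 of 11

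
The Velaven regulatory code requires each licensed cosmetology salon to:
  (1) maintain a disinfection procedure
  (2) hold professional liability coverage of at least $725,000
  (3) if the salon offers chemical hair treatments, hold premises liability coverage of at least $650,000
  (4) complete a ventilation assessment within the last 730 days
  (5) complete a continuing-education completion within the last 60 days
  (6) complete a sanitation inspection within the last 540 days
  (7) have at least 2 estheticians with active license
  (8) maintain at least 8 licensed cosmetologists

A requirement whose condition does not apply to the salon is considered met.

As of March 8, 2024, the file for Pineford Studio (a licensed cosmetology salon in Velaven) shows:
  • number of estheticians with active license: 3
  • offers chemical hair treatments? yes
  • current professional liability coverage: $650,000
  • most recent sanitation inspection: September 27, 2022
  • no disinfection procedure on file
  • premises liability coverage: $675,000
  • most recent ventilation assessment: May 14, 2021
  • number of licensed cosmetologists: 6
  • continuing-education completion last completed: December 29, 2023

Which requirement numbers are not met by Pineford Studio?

1, 2, 4, 5, 8

1. disinfection procedure absent → not met
2. professional liability coverage $650,000 < $725,000 → not met
3. condition 'offers chemical hair treatments' holds; premises liability coverage $675,000 ≥ $650,000 → met
4. ventilation assessment 1029 days ago vs limit 730 → not met
5. continuing-education completion 70 days ago vs limit 60 → not met
6. sanitation inspection 528 days ago vs limit 540 → met
7. estheticians with active license 3 ≥ 2 → met
8. licensed cosmetologists 6 < 8 → not met
Not met: 1, 2, 4, 5, 8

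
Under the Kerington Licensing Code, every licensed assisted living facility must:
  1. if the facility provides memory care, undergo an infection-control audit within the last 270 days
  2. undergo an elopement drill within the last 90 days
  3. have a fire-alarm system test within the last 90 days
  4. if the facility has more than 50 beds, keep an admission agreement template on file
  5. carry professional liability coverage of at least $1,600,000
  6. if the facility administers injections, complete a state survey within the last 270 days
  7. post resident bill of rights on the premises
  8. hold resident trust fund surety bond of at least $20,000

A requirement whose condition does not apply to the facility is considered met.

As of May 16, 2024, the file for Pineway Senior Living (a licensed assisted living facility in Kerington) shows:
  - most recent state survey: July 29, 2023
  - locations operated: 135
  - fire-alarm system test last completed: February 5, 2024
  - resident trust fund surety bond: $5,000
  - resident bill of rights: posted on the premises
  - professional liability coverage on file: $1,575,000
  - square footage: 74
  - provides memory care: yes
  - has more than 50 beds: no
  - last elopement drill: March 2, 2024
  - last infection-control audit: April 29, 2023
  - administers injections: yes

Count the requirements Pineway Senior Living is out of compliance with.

5

1. condition 'provides memory care' holds; infection-control audit 383 days ago vs limit 270 → not met
2. elopement drill 75 days ago vs limit 90 → met
3. fire-alarm system test 101 days ago vs limit 90 → not met
4. condition 'has more than 50 beds' does not hold → requirement n/a → met
5. professional liability coverage $1,575,000 < $1,600,000 → not met
6. condition 'administers injections' holds; state survey 292 days ago vs limit 270 → not met
7. resident bill of rights present → met
8. resident trust fund surety bond $5,000 < $20,000 → not met
Not met: 5 of 8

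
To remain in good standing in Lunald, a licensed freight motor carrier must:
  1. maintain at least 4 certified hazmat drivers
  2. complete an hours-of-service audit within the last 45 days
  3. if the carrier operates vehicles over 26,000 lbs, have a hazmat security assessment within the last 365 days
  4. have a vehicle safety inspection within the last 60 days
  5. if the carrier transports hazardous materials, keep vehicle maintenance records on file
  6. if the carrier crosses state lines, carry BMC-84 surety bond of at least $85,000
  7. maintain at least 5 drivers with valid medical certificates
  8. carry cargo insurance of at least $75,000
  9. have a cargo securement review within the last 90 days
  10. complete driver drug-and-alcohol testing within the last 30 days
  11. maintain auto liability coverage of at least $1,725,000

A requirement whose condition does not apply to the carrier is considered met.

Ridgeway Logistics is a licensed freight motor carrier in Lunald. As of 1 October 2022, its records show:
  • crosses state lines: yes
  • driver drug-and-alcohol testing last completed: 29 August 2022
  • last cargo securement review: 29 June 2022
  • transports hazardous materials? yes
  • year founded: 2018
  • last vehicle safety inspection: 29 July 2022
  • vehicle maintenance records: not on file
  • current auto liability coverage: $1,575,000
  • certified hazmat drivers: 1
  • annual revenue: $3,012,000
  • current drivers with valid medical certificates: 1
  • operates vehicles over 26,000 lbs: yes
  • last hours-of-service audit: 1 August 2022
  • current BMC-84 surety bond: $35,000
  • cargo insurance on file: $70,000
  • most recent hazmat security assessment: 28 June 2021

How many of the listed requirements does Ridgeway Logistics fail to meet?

11

1. certified hazmat drivers 1 < 4 → not met
2. hours-of-service audit 61 days ago vs limit 45 → not met
3. condition 'operates vehicles over 26,000 lbs' holds; hazmat security assessment 460 days ago vs limit 365 → not met
4. vehicle safety inspection 64 days ago vs limit 60 → not met
5. condition 'transports hazardous materials' holds; vehicle maintenance records absent → not met
6. condition 'crosses state lines' holds; BMC-84 surety bond $35,000 < $85,000 → not met
7. drivers with valid medical certificates 1 < 5 → not met
8. cargo insurance $70,000 < $75,000 → not met
9. cargo securement review 94 days ago vs limit 90 → not met
10. driver drug-and-alcohol testing 33 days ago vs limit 30 → not met
11. auto liability coverage $1,575,000 < $1,725,000 → not met
Not met: 11 of 11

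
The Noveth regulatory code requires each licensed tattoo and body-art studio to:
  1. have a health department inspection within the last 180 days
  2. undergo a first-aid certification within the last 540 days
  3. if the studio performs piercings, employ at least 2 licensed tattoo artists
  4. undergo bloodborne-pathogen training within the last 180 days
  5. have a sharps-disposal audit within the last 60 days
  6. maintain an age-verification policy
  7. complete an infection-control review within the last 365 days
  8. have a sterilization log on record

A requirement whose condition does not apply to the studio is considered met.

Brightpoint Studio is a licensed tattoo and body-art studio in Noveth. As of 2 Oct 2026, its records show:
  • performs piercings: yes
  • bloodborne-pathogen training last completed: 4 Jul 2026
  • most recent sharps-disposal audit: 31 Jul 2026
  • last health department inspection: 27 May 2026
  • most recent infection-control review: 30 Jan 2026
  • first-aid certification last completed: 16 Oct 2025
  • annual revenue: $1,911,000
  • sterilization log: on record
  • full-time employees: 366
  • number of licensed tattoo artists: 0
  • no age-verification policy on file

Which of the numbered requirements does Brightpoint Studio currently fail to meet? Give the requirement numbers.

1. health department inspection 128 days ago vs limit 180 → met
2. first-aid certification 351 days ago vs limit 540 → met
3. condition 'performs piercings' holds; licensed tattoo artists 0 < 2 → not met
4. bloodborne-pathogen training 90 days ago vs limit 180 → met
5. sharps-disposal audit 63 days ago vs limit 60 → not met
6. age-verification policy absent → not met
7. infection-control review 245 days ago vs limit 365 → met
8. sterilization log present → met
Not met: 3, 5, 6

3, 5, 6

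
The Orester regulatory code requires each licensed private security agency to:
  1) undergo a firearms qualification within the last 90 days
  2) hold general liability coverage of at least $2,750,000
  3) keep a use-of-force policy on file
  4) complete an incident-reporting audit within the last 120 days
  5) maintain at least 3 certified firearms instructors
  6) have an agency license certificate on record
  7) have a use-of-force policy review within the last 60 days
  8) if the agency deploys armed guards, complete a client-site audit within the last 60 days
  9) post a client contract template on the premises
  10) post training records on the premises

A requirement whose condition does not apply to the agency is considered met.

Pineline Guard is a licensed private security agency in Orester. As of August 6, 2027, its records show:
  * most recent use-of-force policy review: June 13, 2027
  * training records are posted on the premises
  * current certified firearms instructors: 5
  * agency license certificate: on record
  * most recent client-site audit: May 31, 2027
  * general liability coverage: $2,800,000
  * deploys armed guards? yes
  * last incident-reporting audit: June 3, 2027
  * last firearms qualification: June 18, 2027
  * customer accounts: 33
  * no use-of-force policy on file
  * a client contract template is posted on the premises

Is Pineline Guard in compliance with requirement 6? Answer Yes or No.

Yes

6. agency license certificate present → met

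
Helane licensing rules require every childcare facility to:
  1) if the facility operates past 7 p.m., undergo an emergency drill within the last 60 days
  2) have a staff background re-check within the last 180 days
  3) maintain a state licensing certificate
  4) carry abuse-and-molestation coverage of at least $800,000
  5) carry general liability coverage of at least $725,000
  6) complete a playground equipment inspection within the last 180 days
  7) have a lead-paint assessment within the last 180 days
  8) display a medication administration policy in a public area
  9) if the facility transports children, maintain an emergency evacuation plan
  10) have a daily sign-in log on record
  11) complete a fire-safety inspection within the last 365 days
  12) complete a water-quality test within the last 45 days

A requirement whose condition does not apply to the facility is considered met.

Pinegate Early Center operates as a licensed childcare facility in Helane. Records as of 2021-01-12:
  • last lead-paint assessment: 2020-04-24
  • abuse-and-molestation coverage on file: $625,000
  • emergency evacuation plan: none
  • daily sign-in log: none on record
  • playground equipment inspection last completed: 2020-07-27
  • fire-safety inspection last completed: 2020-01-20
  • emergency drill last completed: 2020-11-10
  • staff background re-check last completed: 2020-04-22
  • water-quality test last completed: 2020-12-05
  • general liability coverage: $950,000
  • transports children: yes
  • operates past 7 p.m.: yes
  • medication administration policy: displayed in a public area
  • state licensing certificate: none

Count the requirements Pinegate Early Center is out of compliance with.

7

1. condition 'operates past 7 p.m.' holds; emergency drill 63 days ago vs limit 60 → not met
2. staff background re-check 265 days ago vs limit 180 → not met
3. state licensing certificate absent → not met
4. abuse-and-molestation coverage $625,000 < $800,000 → not met
5. general liability coverage $950,000 ≥ $725,000 → met
6. playground equipment inspection 169 days ago vs limit 180 → met
7. lead-paint assessment 263 days ago vs limit 180 → not met
8. medication administration policy present → met
9. condition 'transports children' holds; emergency evacuation plan absent → not met
10. daily sign-in log absent → not met
11. fire-safety inspection 358 days ago vs limit 365 → met
12. water-quality test 38 days ago vs limit 45 → met
Not met: 7 of 12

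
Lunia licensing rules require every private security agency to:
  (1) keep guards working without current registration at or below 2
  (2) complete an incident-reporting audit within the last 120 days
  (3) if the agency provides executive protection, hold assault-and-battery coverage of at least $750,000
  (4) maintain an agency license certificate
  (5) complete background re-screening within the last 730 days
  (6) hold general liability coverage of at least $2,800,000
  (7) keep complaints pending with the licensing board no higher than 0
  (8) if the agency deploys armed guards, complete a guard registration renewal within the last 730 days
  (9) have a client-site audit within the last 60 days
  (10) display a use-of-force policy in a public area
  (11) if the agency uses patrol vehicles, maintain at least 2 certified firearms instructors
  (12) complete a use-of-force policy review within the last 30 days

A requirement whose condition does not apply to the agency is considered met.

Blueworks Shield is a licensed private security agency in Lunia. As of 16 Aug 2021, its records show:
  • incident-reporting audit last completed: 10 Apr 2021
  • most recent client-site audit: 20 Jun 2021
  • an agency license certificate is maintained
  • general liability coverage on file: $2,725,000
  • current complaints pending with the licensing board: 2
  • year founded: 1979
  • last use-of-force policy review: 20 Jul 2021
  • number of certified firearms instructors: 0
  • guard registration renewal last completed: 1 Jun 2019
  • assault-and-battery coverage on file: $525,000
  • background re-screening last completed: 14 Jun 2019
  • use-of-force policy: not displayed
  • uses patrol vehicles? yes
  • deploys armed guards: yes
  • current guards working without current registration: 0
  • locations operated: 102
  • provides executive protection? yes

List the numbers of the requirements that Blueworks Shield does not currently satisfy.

2, 3, 5, 6, 7, 8, 10, 11

1. guards working without current registration 0 ≤ 2 → met
2. incident-reporting audit 128 days ago vs limit 120 → not met
3. condition 'provides executive protection' holds; assault-and-battery coverage $525,000 < $750,000 → not met
4. agency license certificate present → met
5. background re-screening 794 days ago vs limit 730 → not met
6. general liability coverage $2,725,000 < $2,800,000 → not met
7. complaints pending with the licensing board 2 > 0 → not met
8. condition 'deploys armed guards' holds; guard registration renewal 807 days ago vs limit 730 → not met
9. client-site audit 57 days ago vs limit 60 → met
10. use-of-force policy absent → not met
11. condition 'uses patrol vehicles' holds; certified firearms instructors 0 < 2 → not met
12. use-of-force policy review 27 days ago vs limit 30 → met
Not met: 2, 3, 5, 6, 7, 8, 10, 11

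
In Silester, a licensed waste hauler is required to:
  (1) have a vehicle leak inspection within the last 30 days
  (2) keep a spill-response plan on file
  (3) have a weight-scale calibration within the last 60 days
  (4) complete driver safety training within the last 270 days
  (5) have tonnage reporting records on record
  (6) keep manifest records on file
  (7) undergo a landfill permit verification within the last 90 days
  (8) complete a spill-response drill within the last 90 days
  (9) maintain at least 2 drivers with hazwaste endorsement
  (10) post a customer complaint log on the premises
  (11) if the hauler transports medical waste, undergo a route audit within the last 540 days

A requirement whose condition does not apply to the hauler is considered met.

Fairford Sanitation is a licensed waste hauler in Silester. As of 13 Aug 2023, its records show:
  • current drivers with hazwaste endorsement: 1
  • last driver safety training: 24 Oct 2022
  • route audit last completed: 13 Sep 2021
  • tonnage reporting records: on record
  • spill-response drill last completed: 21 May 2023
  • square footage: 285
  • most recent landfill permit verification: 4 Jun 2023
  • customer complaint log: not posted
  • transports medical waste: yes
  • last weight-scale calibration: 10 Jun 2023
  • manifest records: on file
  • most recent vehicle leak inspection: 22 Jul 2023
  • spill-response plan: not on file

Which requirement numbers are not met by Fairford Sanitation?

1. vehicle leak inspection 22 days ago vs limit 30 → met
2. spill-response plan absent → not met
3. weight-scale calibration 64 days ago vs limit 60 → not met
4. driver safety training 293 days ago vs limit 270 → not met
5. tonnage reporting records present → met
6. manifest records present → met
7. landfill permit verification 70 days ago vs limit 90 → met
8. spill-response drill 84 days ago vs limit 90 → met
9. drivers with hazwaste endorsement 1 < 2 → not met
10. customer complaint log absent → not met
11. condition 'transports medical waste' holds; route audit 699 days ago vs limit 540 → not met
Not met: 2, 3, 4, 9, 10, 11

2, 3, 4, 9, 10, 11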